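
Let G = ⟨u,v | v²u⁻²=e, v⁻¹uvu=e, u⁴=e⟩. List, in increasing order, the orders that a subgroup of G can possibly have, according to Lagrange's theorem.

|G| = 8 = 2³. By Lagrange's theorem the order of any subgroup divides 8; the divisors of 8 are 1, 2, 4, 8.

Answer: 1, 2, 4, 8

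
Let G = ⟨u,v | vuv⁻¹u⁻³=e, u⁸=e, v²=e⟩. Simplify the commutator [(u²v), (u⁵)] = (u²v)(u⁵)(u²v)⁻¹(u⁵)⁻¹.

[(u²v), (u⁵)] = (u²v)·(u⁵)·(u²v)⁻¹·(u⁵)⁻¹.
  (u²v) · (u⁵) = uv
  (uv) · (u²v) = u⁷
  (u⁷) · (u³) = u²

Answer: u²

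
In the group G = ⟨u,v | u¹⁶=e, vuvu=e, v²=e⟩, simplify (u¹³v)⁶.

Compute successive powers of (u¹³v), reducing at each step:
  (u¹³v)²: (u¹³v) · u¹³ = v;   v · v = e
  (u¹³v)³: e · u¹³ = u¹³;   (u¹³) · v = u¹³v
  (u¹³v)⁴: (u¹³v) · u¹³ = v;   v · v = e
  (u¹³v)⁵: e · u¹³ = u¹³;   (u¹³) · v = u¹³v
  (u¹³v)⁶: (u¹³v) · u¹³ = v;   v · v = e

Answer: e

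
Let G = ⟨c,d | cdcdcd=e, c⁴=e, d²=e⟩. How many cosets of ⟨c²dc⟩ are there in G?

First find ord(c²dc) by computing successive powers:
  (c²dc)¹ = c²dc, (c²dc)² = c³dc², (c²dc)³ = e.
So |⟨c²dc⟩| = ord(c²dc) = 3. With |G| = 24, by Lagrange [G : ⟨c²dc⟩] = 24/3 = 8.

Answer: 8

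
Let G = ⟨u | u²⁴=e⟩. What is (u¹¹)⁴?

Compute successive powers of (u¹¹), reducing at each step:
  (u¹¹)²: (u¹¹) · u¹¹ = u²²
  (u¹¹)³: (u²²) · u¹¹ = u⁹
  (u¹¹)⁴: (u⁹) · u¹¹ = u²⁰

Answer: u²⁰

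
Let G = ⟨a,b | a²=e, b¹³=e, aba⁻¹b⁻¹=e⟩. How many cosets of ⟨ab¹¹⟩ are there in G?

First find ord(ab¹¹) by computing successive powers:
  (ab¹¹)¹ = ab¹¹, (ab¹¹)² = b⁹, (ab¹¹)³ = ab⁷, (ab¹¹)⁴ = b⁵, (ab¹¹)⁵ = ab³, (ab¹¹)⁶ = b, (ab¹¹)⁷ = ab¹², (ab¹¹)⁸ = b¹⁰, (ab¹¹)⁹ = ab⁸, (ab¹¹)¹⁰ = b⁶, (ab¹¹)¹¹ = ab⁴, (ab¹¹)¹² = b², (ab¹¹)¹³ = a, (ab¹¹)¹⁴ = b¹¹, (ab¹¹)¹⁵ = ab⁹, (ab¹¹)¹⁶ = b⁷, (ab¹¹)¹⁷ = ab⁵, (ab¹¹)¹⁸ = b³, (ab¹¹)¹⁹ = ab, (ab¹¹)²⁰ = b¹², (ab¹¹)²¹ = ab¹⁰, (ab¹¹)²² = b⁸, (ab¹¹)²³ = ab⁶, (ab¹¹)²⁴ = b⁴, (ab¹¹)²⁵ = ab², (ab¹¹)²⁶ = e.
So |⟨ab¹¹⟩| = ord(ab¹¹) = 26. With |G| = 26, by Lagrange [G : ⟨ab¹¹⟩] = 26/26 = 1.

Answer: 1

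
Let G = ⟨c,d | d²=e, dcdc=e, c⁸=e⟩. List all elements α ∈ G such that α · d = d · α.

⟨d⟩ ⊆ C_G(d) since powers of d commute with d; so |C_G(d)| ≥ |⟨d⟩| = 2.
By orbit–stabilizer, |C_G(d)| = |G| / |conj. class of d| = 16 / 4 = 4.
The 4 elements commuting with d are {e, c⁴, d, c⁴d}.

Answer: {e, c⁴, d, c⁴d}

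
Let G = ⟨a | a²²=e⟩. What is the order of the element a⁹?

Compute successive powers until reaching e:
  (a⁹)¹ = a⁹, (a⁹)² = a¹⁸, (a⁹)³ = a⁵, (a⁹)⁴ = a¹⁴, (a⁹)⁵ = a, (a⁹)⁶ = a¹⁰, (a⁹)⁷ = a¹⁹, (a⁹)⁸ = a⁶, (a⁹)⁹ = a¹⁵, (a⁹)¹⁰ = a², (a⁹)¹¹ = a¹¹, (a⁹)¹² = a²⁰, (a⁹)¹³ = a⁷, (a⁹)¹⁴ = a¹⁶, (a⁹)¹⁵ = a³, (a⁹)¹⁶ = a¹², (a⁹)¹⁷ = a²¹, (a⁹)¹⁸ = a⁸, (a⁹)¹⁹ = a¹⁷, (a⁹)²⁰ = a⁴, (a⁹)²¹ = a¹³, (a⁹)²² = e.
The smallest positive k with (a⁹)ᵏ = e is 22.

Answer: 22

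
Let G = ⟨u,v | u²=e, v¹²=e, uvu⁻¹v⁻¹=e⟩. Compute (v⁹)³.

Compute successive powers of (v⁹), reducing at each step:
  (v⁹)²: (v⁹) · v⁹ = v⁶
  (v⁹)³: (v⁶) · v⁹ = v³

Answer: v³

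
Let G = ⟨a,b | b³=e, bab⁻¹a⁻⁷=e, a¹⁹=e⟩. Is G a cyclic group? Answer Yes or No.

Every cyclic group is abelian. But a·b = ab while b·a = a⁷b, so a·b ≠ b·a and G is not abelian. Hence G is not cyclic.

Answer: No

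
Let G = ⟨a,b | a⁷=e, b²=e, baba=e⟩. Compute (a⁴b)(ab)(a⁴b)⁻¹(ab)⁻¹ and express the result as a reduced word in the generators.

[(a⁴b), (ab)] = (a⁴b)·(ab)·(a⁴b)⁻¹·(ab)⁻¹.
  (a⁴b) · (ab) = a³
  (a³) · (a⁴b) = b
  b · (ab) = a⁶

Answer: a⁶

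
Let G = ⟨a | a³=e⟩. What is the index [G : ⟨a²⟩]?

First find ord(a²) by computing successive powers:
  (a²)¹ = a², (a²)² = a, (a²)³ = e.
So |⟨a²⟩| = ord(a²) = 3. With |G| = 3, by Lagrange [G : ⟨a²⟩] = 3/3 = 1.

Answer: 1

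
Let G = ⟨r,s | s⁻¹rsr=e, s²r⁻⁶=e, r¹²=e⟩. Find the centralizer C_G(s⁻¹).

⟨s⁻¹⟩ ⊆ C_G(s⁻¹) since powers of s⁻¹ commute with s⁻¹; so |C_G(s⁻¹)| ≥ |⟨s⁻¹⟩| = 4.
By orbit–stabilizer, |C_G(s⁻¹)| = |G| / |conj. class of s⁻¹| = 24 / 6 = 4.
The 4 elements commuting with s⁻¹ are {e, r⁶, s, s⁻¹}.

Answer: {e, r⁶, s, s⁻¹}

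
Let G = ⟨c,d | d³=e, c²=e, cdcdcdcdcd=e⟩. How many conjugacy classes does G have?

The conjugacy classes (representative and size) are:
  [e] (size 1), [cdcd²cdcd²c] (size 15), [dcdcd²c] (size 20), [cd²cd²c] (size 12), [d²cdcd²] (size 12).
Class equation: 1 + 15 + 20 + 12 + 12 = 60 = |G|. So G has 5 conjugacy classes.

Answer: 5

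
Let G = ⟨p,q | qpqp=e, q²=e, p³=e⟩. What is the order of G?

Enumerate words in the generators, reducing via the relations: the distinct elements are
  {e, p, q, pq, p², p²q}.
No further products give new elements, so |G| = 6.

Answer: 6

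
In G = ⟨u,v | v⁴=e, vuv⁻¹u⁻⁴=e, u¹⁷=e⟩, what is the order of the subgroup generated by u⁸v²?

|⟨u⁸v²⟩| equals the order of u⁸v². Compute successive powers until reaching e:
  (u⁸v²)¹ = u⁸v², (u⁸v²)² = e.
The smallest positive k with (u⁸v²)ᵏ = e is 2, so |⟨u⁸v²⟩| = 2.

Answer: 2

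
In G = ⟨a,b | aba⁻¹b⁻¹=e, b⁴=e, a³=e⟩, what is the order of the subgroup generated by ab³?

|⟨ab³⟩| equals the order of ab³. Compute successive powers until reaching e:
  (ab³)¹ = ab³, (ab³)² = a²b², (ab³)³ = b, (ab³)⁴ = a, (ab³)⁵ = a²b³, (ab³)⁶ = b², (ab³)⁷ = ab, (ab³)⁸ = a², (ab³)⁹ = b³, (ab³)¹⁰ = ab², (ab³)¹¹ = a²b, (ab³)¹² = e.
The smallest positive k with (ab³)ᵏ = e is 12, so |⟨ab³⟩| = 12.

Answer: 12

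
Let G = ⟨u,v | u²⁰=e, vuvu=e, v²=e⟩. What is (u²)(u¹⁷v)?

Compute (u²) · (u¹⁷v) by multiplying left to right and reducing via the relations at each step:
  (u²) · u¹⁷ = u¹⁹
  (u¹⁹) · v = u¹⁹v

Answer: u¹⁹v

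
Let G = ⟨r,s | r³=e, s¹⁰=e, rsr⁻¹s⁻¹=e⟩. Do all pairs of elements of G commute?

Each pair of generators commutes: r·s = rs = s·r. Since the generators pairwise commute, every element of G commutes with every other, so G is abelian.

Answer: Yes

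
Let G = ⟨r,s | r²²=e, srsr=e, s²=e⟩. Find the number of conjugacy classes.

The conjugacy classes (representative and size) are:
  [e] (size 1), [r] (size 2), [r²] (size 2), [r¹⁹] (size 2), [r⁴] (size 2), [r⁵] (size 2), [r⁶] (size 2), [r⁷] (size 2), [r⁸] (size 2), [r¹³] (size 2), [r¹⁰] (size 2), [r¹¹] (size 1), [r⁶s] (size 11), [rs] (size 11).
Class equation: 1 + 2 + 2 + 2 + 2 + 2 + 2 + 2 + 2 + 2 + 2 + 1 + 11 + 11 = 44 = |G|. So G has 14 conjugacy classes.

Answer: 14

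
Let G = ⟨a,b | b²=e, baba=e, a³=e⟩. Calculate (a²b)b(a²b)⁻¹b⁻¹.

[(a²b), b] = (a²b)·b·(a²b)⁻¹·b⁻¹.
  (a²b) · b = a²
  (a²) · (a²b) = ab
  (ab) · b = a

Answer: a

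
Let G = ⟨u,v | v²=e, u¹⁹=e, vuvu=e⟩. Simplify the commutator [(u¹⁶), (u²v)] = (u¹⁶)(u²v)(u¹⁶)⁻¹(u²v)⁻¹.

[(u¹⁶), (u²v)] = (u¹⁶)·(u²v)·(u¹⁶)⁻¹·(u²v)⁻¹.
  (u¹⁶) · (u²v) = u¹⁸v
  (u¹⁸v) · (u³) = u¹⁵v
  (u¹⁵v) · (u²v) = u¹³

Answer: u¹³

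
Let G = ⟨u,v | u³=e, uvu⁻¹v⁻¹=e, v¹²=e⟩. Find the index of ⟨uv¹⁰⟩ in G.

First find ord(uv¹⁰) by computing successive powers:
  (uv¹⁰)¹ = uv¹⁰, (uv¹⁰)² = u²v⁸, (uv¹⁰)³ = v⁶, (uv¹⁰)⁴ = uv⁴, (uv¹⁰)⁵ = u²v², (uv¹⁰)⁶ = e.
So |⟨uv¹⁰⟩| = ord(uv¹⁰) = 6. With |G| = 36, by Lagrange [G : ⟨uv¹⁰⟩] = 36/6 = 6.

Answer: 6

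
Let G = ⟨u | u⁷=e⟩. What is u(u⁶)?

Compute u · (u⁶) by multiplying left to right and reducing via the relations at each step:
  u · u⁶ = e

Answer: e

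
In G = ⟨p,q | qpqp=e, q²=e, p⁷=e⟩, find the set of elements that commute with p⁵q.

⟨p⁵q⟩ ⊆ C_G(p⁵q) since powers of p⁵q commute with p⁵q; so |C_G(p⁵q)| ≥ |⟨p⁵q⟩| = 2.
By orbit–stabilizer, |C_G(p⁵q)| = |G| / |conj. class of p⁵q| = 14 / 7 = 2.
The 2 elements commuting with p⁵q are {e, p⁵q}.

Answer: {e, p⁵q}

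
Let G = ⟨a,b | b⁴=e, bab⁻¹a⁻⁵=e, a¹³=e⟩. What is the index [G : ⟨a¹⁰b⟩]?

First find ord(a¹⁰b) by computing successive powers:
  (a¹⁰b)¹ = a¹⁰b, (a¹⁰b)² = a⁸b², (a¹⁰b)³ = a¹¹b³, (a¹⁰b)⁴ = e.
So |⟨a¹⁰b⟩| = ord(a¹⁰b) = 4. With |G| = 52, by Lagrange [G : ⟨a¹⁰b⟩] = 52/4 = 13.

Answer: 13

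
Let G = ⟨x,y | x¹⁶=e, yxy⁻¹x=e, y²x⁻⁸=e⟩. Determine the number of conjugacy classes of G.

The conjugacy classes (representative and size) are:
  [e] (size 1), [x] (size 2), [x¹⁴] (size 2), [x¹³] (size 2), [x¹²] (size 2), [x⁵] (size 2), [x¹⁰] (size 2), [x⁷] (size 2), [x⁸] (size 1), [y⁻¹] (size 8), [x⁷y⁻¹] (size 8).
Class equation: 1 + 2 + 2 + 2 + 2 + 2 + 2 + 2 + 1 + 8 + 8 = 32 = |G|. So G has 11 conjugacy classes.

Answer: 11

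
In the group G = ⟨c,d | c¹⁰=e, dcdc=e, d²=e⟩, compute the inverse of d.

The order of d is 2 (smallest k with dᵏ = e), so d⁻¹ = d¹ = d.
Check: d · d → d · d = e, giving e as required.

Answer: d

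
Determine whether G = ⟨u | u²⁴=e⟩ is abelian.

G has a single generator, so G is cyclic and hence abelian.

Answer: Yes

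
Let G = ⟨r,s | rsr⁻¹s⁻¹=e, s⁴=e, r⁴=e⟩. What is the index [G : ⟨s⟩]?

First find ord(s) by computing successive powers:
  s¹ = s, s² = s², s³ = s³, s⁴ = e.
So |⟨s⟩| = ord(s) = 4. With |G| = 16, by Lagrange [G : ⟨s⟩] = 16/4 = 4.

Answer: 4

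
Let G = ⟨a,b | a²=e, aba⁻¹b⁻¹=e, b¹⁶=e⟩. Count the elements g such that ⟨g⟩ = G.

⟨g⟩ = G would require ord(g) = |G| = 32, but the maximum element order in G is 16 < 32. So G is not cyclic and no single element generates it: the count is 0.

Answer: 0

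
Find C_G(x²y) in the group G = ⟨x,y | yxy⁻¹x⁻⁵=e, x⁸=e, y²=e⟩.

⟨x²y⟩ ⊆ C_G(x²y) since powers of x²y commute with x²y; so |C_G(x²y)| ≥ |⟨x²y⟩| = 4.
By orbit–stabilizer, |C_G(x²y)| = |G| / |conj. class of x²y| = 16 / 2 = 8.
The 8 elements commuting with x²y are {e, x², x⁴, x⁶, y, x⁶y, x²y, x⁴y}.

Answer: {e, x², x⁴, x⁶, y, x⁶y, x²y, x⁴y}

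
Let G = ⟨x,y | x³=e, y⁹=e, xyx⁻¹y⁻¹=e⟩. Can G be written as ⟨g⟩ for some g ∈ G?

|G| = 27, but the maximum element order in G is 9 < 27. No single element generates all of G, so G is not cyclic.

Answer: No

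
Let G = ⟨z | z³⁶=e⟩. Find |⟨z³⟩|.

|⟨z³⟩| equals the order of z³. Compute successive powers until reaching e:
  (z³)¹ = z³, (z³)² = z⁶, (z³)³ = z⁹, (z³)⁴ = z¹², (z³)⁵ = z¹⁵, (z³)⁶ = z¹⁸, (z³)⁷ = z²¹, (z³)⁸ = z²⁴, (z³)⁹ = z²⁷, (z³)¹⁰ = z³⁰, (z³)¹¹ = z³³, (z³)¹² = e.
The smallest positive k with (z³)ᵏ = e is 12, so |⟨z³⟩| = 12.

Answer: 12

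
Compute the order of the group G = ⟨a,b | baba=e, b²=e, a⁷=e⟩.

Enumerate words in the generators, reducing via the relations: the distinct elements are
  {a, b, e, ab, a², a³, a⁴, a⁵, a⁶, a²b, a³b, a⁴b, a⁵b, a⁶b}.
No further products give new elements, so |G| = 14.

Answer: 14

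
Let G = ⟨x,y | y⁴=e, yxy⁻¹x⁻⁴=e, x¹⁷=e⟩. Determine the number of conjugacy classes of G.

The conjugacy classes (representative and size) are:
  [e] (size 1), [x⁴] (size 4), [x²] (size 4), [x⁵] (size 4), [x¹¹] (size 4), [x⁷y] (size 17), [x³y²] (size 17), [x⁹y³] (size 17).
Class equation: 1 + 4 + 4 + 4 + 4 + 17 + 17 + 17 = 68 = |G|. So G has 8 conjugacy classes.

Answer: 8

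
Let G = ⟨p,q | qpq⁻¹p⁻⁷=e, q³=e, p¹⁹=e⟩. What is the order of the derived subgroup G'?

G' = [G, G] is generated by all commutators. The generator-pair commutators are: [p, q] = p¹³.
The subgroup they normally generate is {e, p, p², p³, p⁴, p⁵, p⁶, p⁷, p⁸, p⁹, p¹⁰, p¹¹, p¹², p¹³, p¹⁴, p¹⁵, p¹⁶, p¹⁷, p¹⁸}, of order 19.
Check: |G/G'| = 57/19 = 3 is the order of the abelianisation.

Answer: 19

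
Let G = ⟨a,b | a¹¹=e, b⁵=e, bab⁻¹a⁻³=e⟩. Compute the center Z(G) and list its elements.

An element z ∈ Z(G) iff z commutes with every generator.
For example e is central: e·a = a = a·e; e·b = b = b·e.
Whereas a ∉ Z(G) since a·b = ab ≠ a³b = b·a.
Checking each of the 55 elements this way gives Z(G) = {e}, of order 1.

Answer: {e}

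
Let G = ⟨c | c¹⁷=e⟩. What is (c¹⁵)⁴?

Compute successive powers of (c¹⁵), reducing at each step:
  (c¹⁵)²: (c¹⁵) · c¹⁵ = c¹³
  (c¹⁵)³: (c¹³) · c¹⁵ = c¹¹
  (c¹⁵)⁴: (c¹¹) · c¹⁵ = c⁹

Answer: c⁹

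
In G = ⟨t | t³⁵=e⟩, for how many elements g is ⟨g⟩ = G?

G is cyclic of order 35. An element generates G iff its order is 35, and a cyclic group of order 35 has exactly φ(35) = 24 such elements.

Answer: 24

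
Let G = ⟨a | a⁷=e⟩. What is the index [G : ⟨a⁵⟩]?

First find ord(a⁵) by computing successive powers:
  (a⁵)¹ = a⁵, (a⁵)² = a³, (a⁵)³ = a, (a⁵)⁴ = a⁶, (a⁵)⁵ = a⁴, (a⁵)⁶ = a², (a⁵)⁷ = e.
So |⟨a⁵⟩| = ord(a⁵) = 7. With |G| = 7, by Lagrange [G : ⟨a⁵⟩] = 7/7 = 1.

Answer: 1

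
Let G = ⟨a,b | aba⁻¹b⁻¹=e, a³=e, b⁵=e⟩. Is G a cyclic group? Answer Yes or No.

|G| = 15. The element ab has order 15 (its powers give 15 distinct elements), so ⟨ab⟩ = G and G is cyclic.

Answer: Yes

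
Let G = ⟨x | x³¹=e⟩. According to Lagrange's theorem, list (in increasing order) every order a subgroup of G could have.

|G| = 31 = 31. By Lagrange's theorem the order of any subgroup divides 31; the divisors of 31 are 1, 31.

Answer: 1, 31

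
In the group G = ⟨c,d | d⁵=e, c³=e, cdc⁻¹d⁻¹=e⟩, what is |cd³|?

Compute successive powers until reaching e:
  (cd³)¹ = cd³, (cd³)² = c²d, (cd³)³ = d⁴, (cd³)⁴ = cd², (cd³)⁵ = c², (cd³)⁶ = d³, (cd³)⁷ = cd, (cd³)⁸ = c²d⁴, (cd³)⁹ = d², (cd³)¹⁰ = c, (cd³)¹¹ = c²d³, (cd³)¹² = d, (cd³)¹³ = cd⁴, (cd³)¹⁴ = c²d², (cd³)¹⁵ = e.
The smallest positive k with (cd³)ᵏ = e is 15.

Answer: 15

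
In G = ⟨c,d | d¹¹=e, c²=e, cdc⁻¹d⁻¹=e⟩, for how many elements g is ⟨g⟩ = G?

G is cyclic of order 22. An element generates G iff its order is 22, and a cyclic group of order 22 has exactly φ(22) = 10 such elements.

Answer: 10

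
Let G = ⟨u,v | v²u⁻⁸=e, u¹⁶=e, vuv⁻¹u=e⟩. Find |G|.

Enumerate words in the generators, reducing via the relations: the distinct elements are
  {e, u, v, uv, u², u³, u⁴, u⁵, u⁶, u⁷, u⁸, u⁹, u²v, u³v, u¹², u¹³, u¹¹, u¹⁰, u¹⁴, u¹⁵, u⁴v, u⁵v, u⁶v, u⁷v, v⁻¹, uv⁻¹, u²v⁻¹, u³v⁻¹, u⁴v⁻¹, u⁵v⁻¹, u⁶v⁻¹, u⁷v⁻¹}.
No further products give new elements, so |G| = 32.

Answer: 32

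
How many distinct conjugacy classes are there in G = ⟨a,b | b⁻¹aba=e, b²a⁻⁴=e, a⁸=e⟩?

The conjugacy classes (representative and size) are:
  [e] (size 1), [a⁷] (size 2), [a⁶] (size 2), [a³] (size 2), [a⁴] (size 1), [a²b⁻¹] (size 4), [a³b⁻¹] (size 4).
Class equation: 1 + 2 + 2 + 2 + 1 + 4 + 4 = 16 = |G|. So G has 7 conjugacy classes.

Answer: 7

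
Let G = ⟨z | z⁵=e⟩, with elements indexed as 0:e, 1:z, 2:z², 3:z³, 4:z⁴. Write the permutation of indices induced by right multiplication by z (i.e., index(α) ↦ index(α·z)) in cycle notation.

(0 1 2 3 4)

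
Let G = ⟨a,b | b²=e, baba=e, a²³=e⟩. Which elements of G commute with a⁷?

⟨a⁷⟩ ⊆ C_G(a⁷) since powers of a⁷ commute with a⁷; so |C_G(a⁷)| ≥ |⟨a⁷⟩| = 23.
By orbit–stabilizer, |C_G(a⁷)| = |G| / |conj. class of a⁷| = 46 / 2 = 23.
The 23 elements commuting with a⁷ are {e, a, a², a³, a⁴, a⁵, a⁶, a⁷, a⁸, a⁹, a¹⁰, a¹¹, a¹², a¹³, a¹⁴, a¹⁵, a¹⁶, a¹⁷, a¹⁸, a¹⁹, a²⁰, a²¹, a²²}.

Answer: {e, a, a², a³, a⁴, a⁵, a⁶, a⁷, a⁸, a⁹, a¹⁰, a¹¹, a¹², a¹³, a¹⁴, a¹⁵, a¹⁶, a¹⁷, a¹⁸, a¹⁹, a²⁰, a²¹, a²²}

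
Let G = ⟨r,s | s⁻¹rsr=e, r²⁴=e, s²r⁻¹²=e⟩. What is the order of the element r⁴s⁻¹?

Compute successive powers until reaching e:
  (r⁴s⁻¹)¹ = r⁴s⁻¹, (r⁴s⁻¹)² = r¹², (r⁴s⁻¹)³ = r⁴s, (r⁴s⁻¹)⁴ = e.
The smallest positive k with (r⁴s⁻¹)ᵏ = e is 4.

Answer: 4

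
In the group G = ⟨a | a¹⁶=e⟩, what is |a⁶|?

Compute successive powers until reaching e:
  (a⁶)¹ = a⁶, (a⁶)² = a¹², (a⁶)³ = a², (a⁶)⁴ = a⁸, (a⁶)⁵ = a¹⁴, (a⁶)⁶ = a⁴, (a⁶)⁷ = a¹⁰, (a⁶)⁸ = e.
The smallest positive k with (a⁶)ᵏ = e is 8.

Answer: 8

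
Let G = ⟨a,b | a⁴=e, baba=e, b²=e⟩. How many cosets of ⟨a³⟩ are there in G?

First find ord(a³) by computing successive powers:
  (a³)¹ = a³, (a³)² = a², (a³)³ = a, (a³)⁴ = e.
So |⟨a³⟩| = ord(a³) = 4. With |G| = 8, by Lagrange [G : ⟨a³⟩] = 8/4 = 2.

Answer: 2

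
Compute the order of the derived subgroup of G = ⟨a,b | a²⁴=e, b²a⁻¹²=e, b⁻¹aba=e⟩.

G' = [G, G] is generated by all commutators. The generator-pair commutators are: [a, b] = a².
The subgroup they normally generate is {e, a², a⁴, a⁶, a⁸, a¹⁰, a¹², a¹⁴, a¹⁶, a¹⁸, a²⁰, a²²}, of order 12.
Check: |G/G'| = 48/12 = 4 is the order of the abelianisation.

Answer: 12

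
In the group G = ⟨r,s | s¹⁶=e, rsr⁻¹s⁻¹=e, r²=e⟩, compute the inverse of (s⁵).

The order of (s⁵) is 16 (smallest k with (s⁵)ᵏ = e), so (s⁵)⁻¹ = (s⁵)¹⁵ = s¹¹.
Check: (s⁵) · (s¹¹) → (s⁵) · s¹¹ = e, giving e as required.

Answer: s¹¹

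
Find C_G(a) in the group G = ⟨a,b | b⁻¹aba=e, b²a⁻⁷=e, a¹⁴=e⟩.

⟨a⟩ ⊆ C_G(a) since powers of a commute with a; so |C_G(a)| ≥ |⟨a⟩| = 14.
By orbit–stabilizer, |C_G(a)| = |G| / |conj. class of a| = 28 / 2 = 14.
The 14 elements commuting with a are {e, a, a², a³, a⁴, a⁵, a⁶, a⁷, a⁸, a⁹, a¹⁰, a¹¹, a¹², a¹³}.

Answer: {e, a, a², a³, a⁴, a⁵, a⁶, a⁷, a⁸, a⁹, a¹⁰, a¹¹, a¹², a¹³}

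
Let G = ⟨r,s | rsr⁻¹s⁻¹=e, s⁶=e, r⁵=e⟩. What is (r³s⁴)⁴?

Compute successive powers of (r³s⁴), reducing at each step:
  (r³s⁴)²: (r³s⁴) · r³ = rs⁴;   (rs⁴) · s⁴ = rs²
  (r³s⁴)³: (rs²) · r³ = r⁴s²;   (r⁴s²) · s⁴ = r⁴
  (r³s⁴)⁴: (r⁴) · r³ = r²;   (r²) · s⁴ = r²s⁴

Answer: r²s⁴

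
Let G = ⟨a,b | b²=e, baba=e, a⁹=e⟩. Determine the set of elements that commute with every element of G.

An element z ∈ Z(G) iff z commutes with every generator.
For example e is central: e·a = a = a·e; e·b = b = b·e.
Whereas a ∉ Z(G) since a·b = ab ≠ a⁸b = b·a.
Checking each of the 18 elements this way gives Z(G) = {e}, of order 1.

Answer: {e}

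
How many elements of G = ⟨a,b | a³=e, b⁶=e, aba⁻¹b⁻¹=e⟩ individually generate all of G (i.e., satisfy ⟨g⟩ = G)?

⟨g⟩ = G would require ord(g) = |G| = 18, but the maximum element order in G is 6 < 18. So G is not cyclic and no single element generates it: the count is 0.

Answer: 0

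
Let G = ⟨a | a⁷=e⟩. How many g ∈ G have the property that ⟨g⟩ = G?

G is cyclic of order 7. An element generates G iff its order is 7, and a cyclic group of order 7 has exactly φ(7) = 6 such elements.

Answer: 6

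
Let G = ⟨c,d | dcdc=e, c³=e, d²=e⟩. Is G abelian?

c·d = cd but d·c = c²d, so c·d ≠ d·c and G is not abelian.

Answer: No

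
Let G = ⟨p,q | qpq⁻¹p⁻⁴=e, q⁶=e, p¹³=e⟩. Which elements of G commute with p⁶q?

⟨p⁶q⟩ ⊆ C_G(p⁶q) since powers of p⁶q commute with p⁶q; so |C_G(p⁶q)| ≥ |⟨p⁶q⟩| = 6.
By orbit–stabilizer, |C_G(p⁶q)| = |G| / |conj. class of p⁶q| = 78 / 13 = 6.
The 6 elements commuting with p⁶q are {e, p⁶q, p³q⁴, p⁴q², p⁵q⁵, p⁹q³}.

Answer: {e, p⁶q, p³q⁴, p⁴q², p⁵q⁵, p⁹q³}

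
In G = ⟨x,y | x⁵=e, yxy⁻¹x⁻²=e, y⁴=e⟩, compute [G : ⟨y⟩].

First find ord(y) by computing successive powers:
  y¹ = y, y² = y², y³ = y³, y⁴ = e.
So |⟨y⟩| = ord(y) = 4. With |G| = 20, by Lagrange [G : ⟨y⟩] = 20/4 = 5.

Answer: 5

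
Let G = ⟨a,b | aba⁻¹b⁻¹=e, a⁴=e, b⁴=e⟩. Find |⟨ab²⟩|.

|⟨ab²⟩| equals the order of ab². Compute successive powers until reaching e:
  (ab²)¹ = ab², (ab²)² = a², (ab²)³ = a³b², (ab²)⁴ = e.
The smallest positive k with (ab²)ᵏ = e is 4, so |⟨ab²⟩| = 4.

Answer: 4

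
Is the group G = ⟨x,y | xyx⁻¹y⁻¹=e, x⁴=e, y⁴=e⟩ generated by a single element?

|G| = 16, but the maximum element order in G is 4 < 16. No single element generates all of G, so G is not cyclic.

Answer: No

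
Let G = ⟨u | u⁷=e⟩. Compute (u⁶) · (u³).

Compute (u⁶) · (u³) by multiplying left to right and reducing via the relations at each step:
  (u⁶) · u³ = u²

Answer: u²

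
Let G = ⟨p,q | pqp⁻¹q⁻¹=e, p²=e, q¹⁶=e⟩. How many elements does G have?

Enumerate words in the generators, reducing via the relations: the distinct elements are
  {e, p, q, pq, q², q³, q⁴, q⁵, q⁶, q⁷, q⁸, q⁹, pq², pq³, pq⁴, pq⁵, pq⁶, pq⁷, pq⁸, pq⁹, q¹², q¹³, q¹¹, q¹⁰, q¹⁴, q¹⁵, pq¹², pq¹³, pq¹¹, pq¹⁰, pq¹⁴, pq¹⁵}.
No further products give new elements, so |G| = 32.

Answer: 32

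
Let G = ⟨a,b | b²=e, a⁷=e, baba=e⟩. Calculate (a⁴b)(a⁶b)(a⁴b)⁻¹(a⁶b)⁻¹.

[(a⁴b), (a⁶b)] = (a⁴b)·(a⁶b)·(a⁴b)⁻¹·(a⁶b)⁻¹.
  (a⁴b) · (a⁶b) = a⁵
  (a⁵) · (a⁴b) = a²b
  (a²b) · (a⁶b) = a³

Answer: a³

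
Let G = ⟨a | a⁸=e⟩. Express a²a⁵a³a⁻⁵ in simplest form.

Multiply left to right, reducing at each step:
  (a²) · a⁵ = a⁷
  (a⁷) · a³ = a²
  (a²) · a⁻⁵ = a⁵

Answer: a⁵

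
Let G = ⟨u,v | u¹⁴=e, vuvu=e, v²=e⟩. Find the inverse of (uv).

The order of (uv) is 2 (smallest k with (uv)ᵏ = e), so (uv)⁻¹ = (uv)¹ = uv.
Check: (uv) · (uv) → (uv) · u = v;   v · v = e, giving e as required.

Answer: uv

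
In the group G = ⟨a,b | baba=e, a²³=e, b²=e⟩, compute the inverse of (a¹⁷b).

The order of (a¹⁷b) is 2 (smallest k with (a¹⁷b)ᵏ = e), so (a¹⁷b)⁻¹ = (a¹⁷b)¹ = a¹⁷b.
Check: (a¹⁷b) · (a¹⁷b) → (a¹⁷b) · a¹⁷ = b;   b · b = e, giving e as required.

Answer: a¹⁷b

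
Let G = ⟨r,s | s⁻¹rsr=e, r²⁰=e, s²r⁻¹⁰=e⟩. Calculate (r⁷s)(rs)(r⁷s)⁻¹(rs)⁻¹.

[(r⁷s), (rs)] = (r⁷s)·(rs)·(r⁷s)⁻¹·(rs)⁻¹.
  (r⁷s) · (rs) = r¹⁶
  (r¹⁶) · (r⁷s⁻¹) = r³s⁻¹
  (r³s⁻¹) · (rs⁻¹) = r¹²

Answer: r¹²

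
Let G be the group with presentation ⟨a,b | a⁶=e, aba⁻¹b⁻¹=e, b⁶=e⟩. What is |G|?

Enumerate words in the generators, reducing via the relations: the distinct elements are
  {a, b, e, ab, a², a³, a⁴, a⁵, b², b³, b⁴, b⁵, ab², ab³, ab⁴, ab⁵, a²b, a³b, a⁴b, a⁵b, a²b², a²b³, a²b⁴, a²b⁵, a³b², a³b³, a³b⁴, a³b⁵, a⁴b², a⁴b³, a⁴b⁴, a⁴b⁵, a⁵b², a⁵b³, a⁵b⁴, a⁵b⁵}.
No further products give new elements, so |G| = 36.

Answer: 36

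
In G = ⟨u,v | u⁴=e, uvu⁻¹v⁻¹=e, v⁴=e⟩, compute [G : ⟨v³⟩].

First find ord(v³) by computing successive powers:
  (v³)¹ = v³, (v³)² = v², (v³)³ = v, (v³)⁴ = e.
So |⟨v³⟩| = ord(v³) = 4. With |G| = 16, by Lagrange [G : ⟨v³⟩] = 16/4 = 4.

Answer: 4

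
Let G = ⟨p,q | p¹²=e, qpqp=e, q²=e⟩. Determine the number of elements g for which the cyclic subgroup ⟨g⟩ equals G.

⟨g⟩ = G would require ord(g) = |G| = 24, but the maximum element order in G is 12 < 24. So G is not cyclic and no single element generates it: the count is 0.

Answer: 0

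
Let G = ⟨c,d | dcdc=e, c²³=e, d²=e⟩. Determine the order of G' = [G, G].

G' = [G, G] is generated by all commutators. The generator-pair commutators are: [c, d] = c².
The subgroup they normally generate is {e, c, c², c³, c⁴, c⁵, c⁶, c⁷, c⁸, c⁹, c¹⁰, c¹¹, c¹², c¹³, c¹⁴, c¹⁵, c¹⁶, c¹⁷, c¹⁸, c¹⁹, c²⁰, c²¹, c²²}, of order 23.
Check: |G/G'| = 46/23 = 2 is the order of the abelianisation.

Answer: 23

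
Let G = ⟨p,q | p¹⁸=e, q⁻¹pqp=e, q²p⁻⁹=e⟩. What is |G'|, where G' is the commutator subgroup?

G' = [G, G] is generated by all commutators. The generator-pair commutators are: [p, q] = p².
The subgroup they normally generate is {e, p², p⁴, p⁶, p⁸, p¹⁰, p¹², p¹⁴, p¹⁶}, of order 9.
Check: |G/G'| = 36/9 = 4 is the order of the abelianisation.

Answer: 9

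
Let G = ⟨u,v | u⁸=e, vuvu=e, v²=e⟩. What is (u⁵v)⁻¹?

The order of (u⁵v) is 2 (smallest k with (u⁵v)ᵏ = e), so (u⁵v)⁻¹ = (u⁵v)¹ = u⁵v.
Check: (u⁵v) · (u⁵v) → (u⁵v) · u⁵ = v;   v · v = e, giving e as required.

Answer: u⁵v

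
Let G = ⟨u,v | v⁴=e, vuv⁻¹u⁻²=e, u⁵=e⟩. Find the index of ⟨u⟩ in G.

First find ord(u) by computing successive powers:
  u¹ = u, u² = u², u³ = u³, u⁴ = u⁴, u⁵ = e.
So |⟨u⟩| = ord(u) = 5. With |G| = 20, by Lagrange [G : ⟨u⟩] = 20/5 = 4.

Answer: 4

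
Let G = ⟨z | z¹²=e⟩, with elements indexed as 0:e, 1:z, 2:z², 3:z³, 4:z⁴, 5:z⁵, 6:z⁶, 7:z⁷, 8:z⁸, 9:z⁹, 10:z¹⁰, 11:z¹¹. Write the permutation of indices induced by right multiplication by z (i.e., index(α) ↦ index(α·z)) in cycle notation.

(0 1 2 3 4 5 6 7 8 9 10 11)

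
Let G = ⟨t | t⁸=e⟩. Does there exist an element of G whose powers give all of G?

|G| = 8. The element t has order 8 (its powers give 8 distinct elements), so ⟨t⟩ = G and G is cyclic.

Answer: Yes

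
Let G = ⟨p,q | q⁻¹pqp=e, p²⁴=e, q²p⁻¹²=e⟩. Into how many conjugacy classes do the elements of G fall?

The conjugacy classes (representative and size) are:
  [e] (size 1), [p] (size 2), [p²] (size 2), [p³] (size 2), [p⁴] (size 2), [p⁵] (size 2), [p¹⁸] (size 2), [p⁷] (size 2), [p¹⁶] (size 2), [p¹⁵] (size 2), [p¹⁴] (size 2), [p¹³] (size 2), [p¹²] (size 1), [p⁶q] (size 12), [p⁵q⁻¹] (size 12).
Class equation: 1 + 2 + 2 + 2 + 2 + 2 + 2 + 2 + 2 + 2 + 2 + 2 + 1 + 12 + 12 = 48 = |G|. So G has 15 conjugacy classes.

Answer: 15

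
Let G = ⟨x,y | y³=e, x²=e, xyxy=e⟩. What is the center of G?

An element z ∈ Z(G) iff z commutes with every generator.
For example e is central: e·x = x = x·e; e·y = y = y·e.
Whereas x ∉ Z(G) since x·y = xy ≠ xy² = y·x.
Checking each of the 6 elements this way gives Z(G) = {e}, of order 1.

Answer: {e}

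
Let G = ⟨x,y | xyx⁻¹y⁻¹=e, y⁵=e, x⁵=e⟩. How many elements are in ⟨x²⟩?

|⟨x²⟩| equals the order of x². Compute successive powers until reaching e:
  (x²)¹ = x², (x²)² = x⁴, (x²)³ = x, (x²)⁴ = x³, (x²)⁵ = e.
The smallest positive k with (x²)ᵏ = e is 5, so |⟨x²⟩| = 5.

Answer: 5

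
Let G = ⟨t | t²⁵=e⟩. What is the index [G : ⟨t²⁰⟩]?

First find ord(t²⁰) by computing successive powers:
  (t²⁰)¹ = t²⁰, (t²⁰)² = t¹⁵, (t²⁰)³ = t¹⁰, (t²⁰)⁴ = t⁵, (t²⁰)⁵ = e.
So |⟨t²⁰⟩| = ord(t²⁰) = 5. With |G| = 25, by Lagrange [G : ⟨t²⁰⟩] = 25/5 = 5.

Answer: 5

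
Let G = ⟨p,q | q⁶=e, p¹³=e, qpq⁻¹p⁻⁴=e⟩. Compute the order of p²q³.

Compute successive powers until reaching e:
  (p²q³)¹ = p²q³, (p²q³)² = e.
The smallest positive k with (p²q³)ᵏ = e is 2.

Answer: 2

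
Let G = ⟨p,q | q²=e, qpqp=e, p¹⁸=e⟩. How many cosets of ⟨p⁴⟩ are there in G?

First find ord(p⁴) by computing successive powers:
  (p⁴)¹ = p⁴, (p⁴)² = p⁸, (p⁴)³ = p¹², (p⁴)⁴ = p¹⁶, (p⁴)⁵ = p², (p⁴)⁶ = p⁶, (p⁴)⁷ = p¹⁰, (p⁴)⁸ = p¹⁴, (p⁴)⁹ = e.
So |⟨p⁴⟩| = ord(p⁴) = 9. With |G| = 36, by Lagrange [G : ⟨p⁴⟩] = 36/9 = 4.

Answer: 4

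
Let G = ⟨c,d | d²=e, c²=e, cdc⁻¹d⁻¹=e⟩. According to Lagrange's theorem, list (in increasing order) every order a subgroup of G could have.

|G| = 4 = 2². By Lagrange's theorem the order of any subgroup divides 4; the divisors of 4 are 1, 2, 4.

Answer: 1, 2, 4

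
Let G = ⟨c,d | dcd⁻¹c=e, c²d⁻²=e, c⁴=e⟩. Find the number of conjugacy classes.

The conjugacy classes (representative and size) are:
  [e] (size 1), [c³] (size 2), [c²] (size 1), [d⁻¹] (size 2), [cd] (size 2).
Class equation: 1 + 2 + 1 + 2 + 2 = 8 = |G|. So G has 5 conjugacy classes.

Answer: 5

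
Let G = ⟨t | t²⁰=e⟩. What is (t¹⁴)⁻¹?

The order of (t¹⁴) is 10 (smallest k with (t¹⁴)ᵏ = e), so (t¹⁴)⁻¹ = (t¹⁴)⁹ = t⁶.
Check: (t¹⁴) · (t⁶) → (t¹⁴) · t⁶ = e, giving e as required.

Answer: t⁶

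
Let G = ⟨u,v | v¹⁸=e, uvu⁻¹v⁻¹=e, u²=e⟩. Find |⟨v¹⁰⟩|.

|⟨v¹⁰⟩| equals the order of v¹⁰. Compute successive powers until reaching e:
  (v¹⁰)¹ = v¹⁰, (v¹⁰)² = v², (v¹⁰)³ = v¹², (v¹⁰)⁴ = v⁴, (v¹⁰)⁵ = v¹⁴, (v¹⁰)⁶ = v⁶, (v¹⁰)⁷ = v¹⁶, (v¹⁰)⁸ = v⁸, (v¹⁰)⁹ = e.
The smallest positive k with (v¹⁰)ᵏ = e is 9, so |⟨v¹⁰⟩| = 9.

Answer: 9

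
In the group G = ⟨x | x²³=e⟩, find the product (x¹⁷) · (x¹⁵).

Compute (x¹⁷) · (x¹⁵) by multiplying left to right and reducing via the relations at each step:
  (x¹⁷) · x¹⁵ = x⁹

Answer: x⁹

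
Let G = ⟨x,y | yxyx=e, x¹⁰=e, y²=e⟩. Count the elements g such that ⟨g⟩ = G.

⟨g⟩ = G would require ord(g) = |G| = 20, but the maximum element order in G is 10 < 20. So G is not cyclic and no single element generates it: the count is 0.

Answer: 0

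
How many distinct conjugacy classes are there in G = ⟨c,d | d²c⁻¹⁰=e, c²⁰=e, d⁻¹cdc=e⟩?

The conjugacy classes (representative and size) are:
  [e] (size 1), [c] (size 2), [c²] (size 2), [c³] (size 2), [c⁴] (size 2), [c⁵] (size 2), [c¹⁴] (size 2), [c⁷] (size 2), [c⁸] (size 2), [c¹¹] (size 2), [c¹⁰] (size 1), [c²d⁻¹] (size 10), [c⁹d] (size 10).
Class equation: 1 + 2 + 2 + 2 + 2 + 2 + 2 + 2 + 2 + 2 + 1 + 10 + 10 = 40 = |G|. So G has 13 conjugacy classes.

Answer: 13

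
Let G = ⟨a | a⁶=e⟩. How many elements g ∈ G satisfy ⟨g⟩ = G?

G is cyclic of order 6. An element generates G iff its order is 6, and a cyclic group of order 6 has exactly φ(6) = 2 such elements.

Answer: 2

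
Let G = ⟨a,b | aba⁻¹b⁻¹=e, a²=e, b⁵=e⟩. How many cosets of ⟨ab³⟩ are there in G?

First find ord(ab³) by computing successive powers:
  (ab³)¹ = ab³, (ab³)² = b, (ab³)³ = ab⁴, (ab³)⁴ = b², (ab³)⁵ = a, (ab³)⁶ = b³, (ab³)⁷ = ab, (ab³)⁸ = b⁴, (ab³)⁹ = ab², (ab³)¹⁰ = e.
So |⟨ab³⟩| = ord(ab³) = 10. With |G| = 10, by Lagrange [G : ⟨ab³⟩] = 10/10 = 1.

Answer: 1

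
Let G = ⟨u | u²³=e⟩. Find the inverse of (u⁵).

The order of (u⁵) is 23 (smallest k with (u⁵)ᵏ = e), so (u⁵)⁻¹ = (u⁵)²² = u¹⁸.
Check: (u⁵) · (u¹⁸) → (u⁵) · u¹⁸ = e, giving e as required.

Answer: u¹⁸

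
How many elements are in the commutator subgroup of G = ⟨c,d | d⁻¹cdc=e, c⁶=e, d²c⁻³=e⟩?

G' = [G, G] is generated by all commutators. The generator-pair commutators are: [c, d] = c².
The subgroup they normally generate is {e, c², c⁴}, of order 3.
Check: |G/G'| = 12/3 = 4 is the order of the abelianisation.

Answer: 3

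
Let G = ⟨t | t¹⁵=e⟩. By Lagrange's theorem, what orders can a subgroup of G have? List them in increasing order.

|G| = 15 = 3 · 5. By Lagrange's theorem the order of any subgroup divides 15; the divisors of 15 are 1, 3, 5, 15.

Answer: 1, 3, 5, 15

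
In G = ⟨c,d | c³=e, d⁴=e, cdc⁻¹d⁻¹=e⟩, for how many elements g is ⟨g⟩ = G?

G is cyclic of order 12. An element generates G iff its order is 12, and a cyclic group of order 12 has exactly φ(12) = 4 such elements.

Answer: 4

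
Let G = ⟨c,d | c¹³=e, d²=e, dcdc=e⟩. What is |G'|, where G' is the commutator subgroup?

G' = [G, G] is generated by all commutators. The generator-pair commutators are: [c, d] = c².
The subgroup they normally generate is {e, c, c², c³, c⁴, c⁵, c⁶, c⁷, c⁸, c⁹, c¹⁰, c¹¹, c¹²}, of order 13.
Check: |G/G'| = 26/13 = 2 is the order of the abelianisation.

Answer: 13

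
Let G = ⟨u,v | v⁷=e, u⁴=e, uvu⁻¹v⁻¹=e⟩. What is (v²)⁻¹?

The order of (v²) is 7 (smallest k with (v²)ᵏ = e), so (v²)⁻¹ = (v²)⁶ = v⁵.
Check: (v²) · (v⁵) → (v²) · v⁵ = e, giving e as required.

Answer: v⁵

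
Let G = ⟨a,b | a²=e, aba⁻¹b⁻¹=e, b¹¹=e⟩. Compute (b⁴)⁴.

Compute successive powers of (b⁴), reducing at each step:
  (b⁴)²: (b⁴) · b⁴ = b⁸
  (b⁴)³: (b⁸) · b⁴ = b
  (b⁴)⁴: b · b⁴ = b⁵

Answer: b⁵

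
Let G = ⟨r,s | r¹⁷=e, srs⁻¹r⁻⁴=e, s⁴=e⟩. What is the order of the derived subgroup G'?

G' = [G, G] is generated by all commutators. The generator-pair commutators are: [r, s] = r¹⁴.
The subgroup they normally generate is {e, r, r², r³, r⁴, r⁵, r⁶, r⁷, r⁸, r⁹, r¹⁰, r¹¹, r¹², r¹³, r¹⁴, r¹⁵, r¹⁶}, of order 17.
Check: |G/G'| = 68/17 = 4 is the order of the abelianisation.

Answer: 17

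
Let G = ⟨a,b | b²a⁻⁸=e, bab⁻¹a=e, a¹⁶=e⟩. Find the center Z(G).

An element z ∈ Z(G) iff z commutes with every generator.
For example a⁸ is central: (a⁸)·a = a⁹ = a·(a⁸); (a⁸)·b = b⁻¹ = b·(a⁸).
Whereas a ∉ Z(G) since a·b = ab ≠ a⁷b⁻¹ = b·a.
Checking each of the 32 elements this way gives Z(G) = {e, a⁸}, of order 2.

Answer: {e, a⁸}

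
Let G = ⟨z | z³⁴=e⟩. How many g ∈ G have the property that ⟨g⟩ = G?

G is cyclic of order 34. An element generates G iff its order is 34, and a cyclic group of order 34 has exactly φ(34) = 16 such elements.

Answer: 16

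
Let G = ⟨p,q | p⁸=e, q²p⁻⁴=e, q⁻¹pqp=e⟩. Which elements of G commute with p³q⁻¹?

⟨p³q⁻¹⟩ ⊆ C_G(p³q⁻¹) since powers of p³q⁻¹ commute with p³q⁻¹; so |C_G(p³q⁻¹)| ≥ |⟨p³q⁻¹⟩| = 4.
By orbit–stabilizer, |C_G(p³q⁻¹)| = |G| / |conj. class of p³q⁻¹| = 16 / 4 = 4.
The 4 elements commuting with p³q⁻¹ are {e, p⁴, p³q, p³q⁻¹}.

Answer: {e, p⁴, p³q, p³q⁻¹}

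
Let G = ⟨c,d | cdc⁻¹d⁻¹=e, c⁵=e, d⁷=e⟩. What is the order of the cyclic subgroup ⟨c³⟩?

|⟨c³⟩| equals the order of c³. Compute successive powers until reaching e:
  (c³)¹ = c³, (c³)² = c, (c³)³ = c⁴, (c³)⁴ = c², (c³)⁵ = e.
The smallest positive k with (c³)ᵏ = e is 5, so |⟨c³⟩| = 5.

Answer: 5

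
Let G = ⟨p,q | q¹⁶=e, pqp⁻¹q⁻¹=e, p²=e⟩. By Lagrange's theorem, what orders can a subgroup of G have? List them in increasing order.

|G| = 32 = 2⁵. By Lagrange's theorem the order of any subgroup divides 32; the divisors of 32 are 1, 2, 4, 8, 16, 32.

Answer: 1, 2, 4, 8, 16, 32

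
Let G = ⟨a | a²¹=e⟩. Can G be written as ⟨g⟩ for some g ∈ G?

|G| = 21. The element a has order 21 (its powers give 21 distinct elements), so ⟨a⟩ = G and G is cyclic.

Answer: Yes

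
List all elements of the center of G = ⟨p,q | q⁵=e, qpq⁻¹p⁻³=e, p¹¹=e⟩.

An element z ∈ Z(G) iff z commutes with every generator.
For example e is central: e·p = p = p·e; e·q = q = q·e.
Whereas p ∉ Z(G) since p·q = pq ≠ p³q = q·p.
Checking each of the 55 elements this way gives Z(G) = {e}, of order 1.

Answer: {e}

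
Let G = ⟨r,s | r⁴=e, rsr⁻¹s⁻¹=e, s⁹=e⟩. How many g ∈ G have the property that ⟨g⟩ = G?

G is cyclic of order 36. An element generates G iff its order is 36, and a cyclic group of order 36 has exactly φ(36) = 12 such elements.

Answer: 12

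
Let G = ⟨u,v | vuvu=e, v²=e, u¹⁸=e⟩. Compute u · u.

Compute u · u by multiplying left to right and reducing via the relations at each step:
  u · u = u²

Answer: u²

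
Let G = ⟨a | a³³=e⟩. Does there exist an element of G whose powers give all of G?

|G| = 33. The element a has order 33 (its powers give 33 distinct elements), so ⟨a⟩ = G and G is cyclic.

Answer: Yes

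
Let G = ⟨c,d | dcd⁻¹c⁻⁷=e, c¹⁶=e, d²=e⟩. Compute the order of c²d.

Compute successive powers until reaching e:
  (c²d)¹ = c²d, (c²d)² = e.
The smallest positive k with (c²d)ᵏ = e is 2.

Answer: 2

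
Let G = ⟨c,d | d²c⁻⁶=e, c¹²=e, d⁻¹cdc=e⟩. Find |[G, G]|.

G' = [G, G] is generated by all commutators. The generator-pair commutators are: [c, d] = c².
The subgroup they normally generate is {e, c², c⁴, c⁶, c⁸, c¹⁰}, of order 6.
Check: |G/G'| = 24/6 = 4 is the order of the abelianisation.

Answer: 6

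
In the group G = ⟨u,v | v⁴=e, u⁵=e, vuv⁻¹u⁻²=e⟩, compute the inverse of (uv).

The order of (uv) is 4 (smallest k with (uv)ᵏ = e), so (uv)⁻¹ = (uv)³ = u²v³.
Check: (uv) · (u²v³) → (uv) · u² = v;   v · v³ = e, giving e as required.

Answer: u²v³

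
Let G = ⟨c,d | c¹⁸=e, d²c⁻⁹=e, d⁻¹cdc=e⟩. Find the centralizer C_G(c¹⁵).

⟨c¹⁵⟩ ⊆ C_G(c¹⁵) since powers of c¹⁵ commute with c¹⁵; so |C_G(c¹⁵)| ≥ |⟨c¹⁵⟩| = 6.
By orbit–stabilizer, |C_G(c¹⁵)| = |G| / |conj. class of c¹⁵| = 36 / 2 = 18.
The 18 elements commuting with c¹⁵ are {e, c, c², c³, c⁴, c⁵, c⁶, c⁷, c⁸, c⁹, c¹⁰, c¹¹, c¹², c¹³, c¹⁴, c¹⁵, c¹⁶, c¹⁷}.

Answer: {e, c, c², c³, c⁴, c⁵, c⁶, c⁷, c⁸, c⁹, c¹⁰, c¹¹, c¹², c¹³, c¹⁴, c¹⁵, c¹⁶, c¹⁷}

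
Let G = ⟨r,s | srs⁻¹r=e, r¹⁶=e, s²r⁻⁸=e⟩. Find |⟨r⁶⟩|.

|⟨r⁶⟩| equals the order of r⁶. Compute successive powers until reaching e:
  (r⁶)¹ = r⁶, (r⁶)² = r¹², (r⁶)³ = r², (r⁶)⁴ = r⁸, (r⁶)⁵ = r¹⁴, (r⁶)⁶ = r⁴, (r⁶)⁷ = r¹⁰, (r⁶)⁸ = e.
The smallest positive k with (r⁶)ᵏ = e is 8, so |⟨r⁶⟩| = 8.

Answer: 8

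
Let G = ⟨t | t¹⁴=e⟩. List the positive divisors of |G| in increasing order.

|G| = 14 = 2 · 7. By Lagrange's theorem the order of any subgroup divides 14; the divisors of 14 are 1, 2, 7, 14.

Answer: 1, 2, 7, 14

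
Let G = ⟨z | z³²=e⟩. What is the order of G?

G is generated by a single element, so G is cyclic. The relator gives z³² = e and no smaller power is forced to be e, so the 32 powers {e, z, z², z³, z⁴, z⁵, z⁶, z⁷, z⁸, z⁹, z²², z²³, z²¹, z²⁰, z²⁴, z²⁵, z²⁶, z²⁷, z²⁸, z²⁹, z³¹, z³⁰, z¹², z¹³, z¹¹, z¹⁰, z¹⁴, z¹⁵, z¹⁶, z¹⁷, z¹⁸, z¹⁹} are distinct. Hence |G| = 32.

Answer: 32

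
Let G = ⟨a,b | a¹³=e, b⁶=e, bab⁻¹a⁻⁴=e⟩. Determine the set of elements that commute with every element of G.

An element z ∈ Z(G) iff z commutes with every generator.
For example e is central: e·a = a = a·e; e·b = b = b·e.
Whereas a ∉ Z(G) since a·b = ab ≠ a⁴b = b·a.
Checking each of the 78 elements this way gives Z(G) = {e}, of order 1.

Answer: {e}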